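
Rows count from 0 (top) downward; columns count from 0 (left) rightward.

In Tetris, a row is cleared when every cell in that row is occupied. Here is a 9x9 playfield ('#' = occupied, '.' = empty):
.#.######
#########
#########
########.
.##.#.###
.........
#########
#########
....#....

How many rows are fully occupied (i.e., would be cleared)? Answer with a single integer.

Answer: 4

Derivation:
Check each row:
  row 0: 2 empty cells -> not full
  row 1: 0 empty cells -> FULL (clear)
  row 2: 0 empty cells -> FULL (clear)
  row 3: 1 empty cell -> not full
  row 4: 3 empty cells -> not full
  row 5: 9 empty cells -> not full
  row 6: 0 empty cells -> FULL (clear)
  row 7: 0 empty cells -> FULL (clear)
  row 8: 8 empty cells -> not full
Total rows cleared: 4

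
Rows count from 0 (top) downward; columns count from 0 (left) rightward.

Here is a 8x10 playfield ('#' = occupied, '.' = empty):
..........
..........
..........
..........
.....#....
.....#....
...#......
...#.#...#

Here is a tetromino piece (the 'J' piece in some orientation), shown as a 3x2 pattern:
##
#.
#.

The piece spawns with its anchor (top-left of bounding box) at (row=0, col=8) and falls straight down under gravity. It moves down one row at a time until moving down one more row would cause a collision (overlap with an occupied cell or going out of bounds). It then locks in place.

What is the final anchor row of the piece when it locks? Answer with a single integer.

Spawn at (row=0, col=8). Try each row:
  row 0: fits
  row 1: fits
  row 2: fits
  row 3: fits
  row 4: fits
  row 5: fits
  row 6: blocked -> lock at row 5

Answer: 5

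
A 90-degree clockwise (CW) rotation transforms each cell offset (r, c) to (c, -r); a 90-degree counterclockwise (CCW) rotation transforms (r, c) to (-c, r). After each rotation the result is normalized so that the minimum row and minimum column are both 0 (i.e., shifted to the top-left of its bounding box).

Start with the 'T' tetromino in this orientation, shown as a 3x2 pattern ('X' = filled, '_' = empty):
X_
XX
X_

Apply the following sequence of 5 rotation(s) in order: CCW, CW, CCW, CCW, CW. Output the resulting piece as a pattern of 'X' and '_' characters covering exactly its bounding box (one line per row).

Answer: _X_
XXX

Derivation:
Start:
X_
XX
X_
After rotation 1 (CCW):
_X_
XXX
After rotation 2 (CW):
X_
XX
X_
After rotation 3 (CCW):
_X_
XXX
After rotation 4 (CCW):
_X
XX
_X
After rotation 5 (CW):
_X_
XXX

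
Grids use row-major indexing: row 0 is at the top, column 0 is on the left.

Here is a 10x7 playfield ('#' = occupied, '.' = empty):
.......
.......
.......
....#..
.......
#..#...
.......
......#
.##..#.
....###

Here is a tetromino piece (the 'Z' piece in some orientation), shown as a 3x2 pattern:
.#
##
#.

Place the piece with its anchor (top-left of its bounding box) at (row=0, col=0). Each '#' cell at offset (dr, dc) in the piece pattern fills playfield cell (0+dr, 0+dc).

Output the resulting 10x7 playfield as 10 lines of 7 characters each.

Answer: .#.....
##.....
#......
....#..
.......
#..#...
.......
......#
.##..#.
....###

Derivation:
Fill (0+0,0+1) = (0,1)
Fill (0+1,0+0) = (1,0)
Fill (0+1,0+1) = (1,1)
Fill (0+2,0+0) = (2,0)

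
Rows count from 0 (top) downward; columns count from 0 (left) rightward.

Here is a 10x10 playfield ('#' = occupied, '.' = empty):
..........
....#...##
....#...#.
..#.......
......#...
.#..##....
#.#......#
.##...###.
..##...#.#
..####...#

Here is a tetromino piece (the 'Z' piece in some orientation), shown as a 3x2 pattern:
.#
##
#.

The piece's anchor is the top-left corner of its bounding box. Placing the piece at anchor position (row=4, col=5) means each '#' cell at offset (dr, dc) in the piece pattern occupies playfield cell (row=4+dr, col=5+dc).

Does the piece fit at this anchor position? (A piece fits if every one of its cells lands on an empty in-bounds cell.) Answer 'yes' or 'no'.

Answer: no

Derivation:
Check each piece cell at anchor (4, 5):
  offset (0,1) -> (4,6): occupied ('#') -> FAIL
  offset (1,0) -> (5,5): occupied ('#') -> FAIL
  offset (1,1) -> (5,6): empty -> OK
  offset (2,0) -> (6,5): empty -> OK
All cells valid: no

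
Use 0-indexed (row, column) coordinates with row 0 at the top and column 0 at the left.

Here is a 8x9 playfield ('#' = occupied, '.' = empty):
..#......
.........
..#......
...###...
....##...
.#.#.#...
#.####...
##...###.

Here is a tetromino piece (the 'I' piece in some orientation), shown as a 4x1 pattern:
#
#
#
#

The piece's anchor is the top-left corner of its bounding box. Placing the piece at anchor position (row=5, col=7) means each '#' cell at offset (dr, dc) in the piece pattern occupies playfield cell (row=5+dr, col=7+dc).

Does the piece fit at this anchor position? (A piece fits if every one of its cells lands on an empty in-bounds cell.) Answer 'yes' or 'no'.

Check each piece cell at anchor (5, 7):
  offset (0,0) -> (5,7): empty -> OK
  offset (1,0) -> (6,7): empty -> OK
  offset (2,0) -> (7,7): occupied ('#') -> FAIL
  offset (3,0) -> (8,7): out of bounds -> FAIL
All cells valid: no

Answer: no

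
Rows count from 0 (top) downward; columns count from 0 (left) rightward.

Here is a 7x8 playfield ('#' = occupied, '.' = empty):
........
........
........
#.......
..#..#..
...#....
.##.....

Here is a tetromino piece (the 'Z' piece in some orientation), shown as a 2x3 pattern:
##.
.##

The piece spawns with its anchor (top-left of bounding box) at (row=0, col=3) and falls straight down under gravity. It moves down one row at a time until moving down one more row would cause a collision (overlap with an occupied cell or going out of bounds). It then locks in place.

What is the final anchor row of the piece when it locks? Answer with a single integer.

Spawn at (row=0, col=3). Try each row:
  row 0: fits
  row 1: fits
  row 2: fits
  row 3: blocked -> lock at row 2

Answer: 2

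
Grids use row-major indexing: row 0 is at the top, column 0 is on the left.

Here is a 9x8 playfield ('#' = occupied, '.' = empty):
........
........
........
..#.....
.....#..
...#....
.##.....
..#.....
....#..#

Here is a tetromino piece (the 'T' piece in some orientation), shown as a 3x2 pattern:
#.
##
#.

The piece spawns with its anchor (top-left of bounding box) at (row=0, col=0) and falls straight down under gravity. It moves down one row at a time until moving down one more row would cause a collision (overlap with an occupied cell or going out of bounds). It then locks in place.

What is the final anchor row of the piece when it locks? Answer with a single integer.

Spawn at (row=0, col=0). Try each row:
  row 0: fits
  row 1: fits
  row 2: fits
  row 3: fits
  row 4: fits
  row 5: blocked -> lock at row 4

Answer: 4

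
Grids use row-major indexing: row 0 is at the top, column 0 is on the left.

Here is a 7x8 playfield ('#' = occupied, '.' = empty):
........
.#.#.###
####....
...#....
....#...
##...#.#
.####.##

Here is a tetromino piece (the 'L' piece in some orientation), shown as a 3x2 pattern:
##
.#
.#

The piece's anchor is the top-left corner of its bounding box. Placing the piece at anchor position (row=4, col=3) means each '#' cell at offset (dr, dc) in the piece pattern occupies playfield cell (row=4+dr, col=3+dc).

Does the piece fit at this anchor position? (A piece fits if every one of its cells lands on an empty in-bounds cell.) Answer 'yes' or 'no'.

Check each piece cell at anchor (4, 3):
  offset (0,0) -> (4,3): empty -> OK
  offset (0,1) -> (4,4): occupied ('#') -> FAIL
  offset (1,1) -> (5,4): empty -> OK
  offset (2,1) -> (6,4): occupied ('#') -> FAIL
All cells valid: no

Answer: no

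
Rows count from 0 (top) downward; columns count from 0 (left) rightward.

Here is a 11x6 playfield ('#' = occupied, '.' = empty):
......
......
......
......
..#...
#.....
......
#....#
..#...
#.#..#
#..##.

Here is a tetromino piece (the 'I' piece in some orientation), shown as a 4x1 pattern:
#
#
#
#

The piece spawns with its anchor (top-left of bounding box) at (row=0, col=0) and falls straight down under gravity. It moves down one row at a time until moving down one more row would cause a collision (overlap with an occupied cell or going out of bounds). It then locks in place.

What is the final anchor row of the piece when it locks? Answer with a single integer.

Answer: 1

Derivation:
Spawn at (row=0, col=0). Try each row:
  row 0: fits
  row 1: fits
  row 2: blocked -> lock at row 1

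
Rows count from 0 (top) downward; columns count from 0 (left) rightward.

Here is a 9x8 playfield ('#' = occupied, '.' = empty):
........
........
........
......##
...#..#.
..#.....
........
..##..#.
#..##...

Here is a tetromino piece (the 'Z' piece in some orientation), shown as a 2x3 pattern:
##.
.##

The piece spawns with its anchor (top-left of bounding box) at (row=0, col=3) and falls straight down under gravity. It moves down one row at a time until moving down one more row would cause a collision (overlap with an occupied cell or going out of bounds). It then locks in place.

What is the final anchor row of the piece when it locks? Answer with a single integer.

Answer: 3

Derivation:
Spawn at (row=0, col=3). Try each row:
  row 0: fits
  row 1: fits
  row 2: fits
  row 3: fits
  row 4: blocked -> lock at row 3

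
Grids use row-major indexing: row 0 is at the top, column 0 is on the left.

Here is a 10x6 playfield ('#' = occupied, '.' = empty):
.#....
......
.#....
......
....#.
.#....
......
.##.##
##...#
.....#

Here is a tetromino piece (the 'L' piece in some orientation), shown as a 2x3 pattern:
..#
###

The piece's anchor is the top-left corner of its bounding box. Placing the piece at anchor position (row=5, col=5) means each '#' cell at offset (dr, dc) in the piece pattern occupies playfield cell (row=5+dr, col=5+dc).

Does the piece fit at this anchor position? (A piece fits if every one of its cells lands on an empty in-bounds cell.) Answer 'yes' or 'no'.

Check each piece cell at anchor (5, 5):
  offset (0,2) -> (5,7): out of bounds -> FAIL
  offset (1,0) -> (6,5): empty -> OK
  offset (1,1) -> (6,6): out of bounds -> FAIL
  offset (1,2) -> (6,7): out of bounds -> FAIL
All cells valid: no

Answer: no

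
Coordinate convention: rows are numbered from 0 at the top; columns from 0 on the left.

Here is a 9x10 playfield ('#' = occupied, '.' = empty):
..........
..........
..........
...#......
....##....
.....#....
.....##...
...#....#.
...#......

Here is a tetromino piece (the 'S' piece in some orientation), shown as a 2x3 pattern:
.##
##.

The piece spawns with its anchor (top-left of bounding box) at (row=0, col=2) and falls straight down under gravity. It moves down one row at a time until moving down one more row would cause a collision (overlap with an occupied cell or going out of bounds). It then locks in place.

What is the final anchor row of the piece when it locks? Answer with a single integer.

Answer: 1

Derivation:
Spawn at (row=0, col=2). Try each row:
  row 0: fits
  row 1: fits
  row 2: blocked -> lock at row 1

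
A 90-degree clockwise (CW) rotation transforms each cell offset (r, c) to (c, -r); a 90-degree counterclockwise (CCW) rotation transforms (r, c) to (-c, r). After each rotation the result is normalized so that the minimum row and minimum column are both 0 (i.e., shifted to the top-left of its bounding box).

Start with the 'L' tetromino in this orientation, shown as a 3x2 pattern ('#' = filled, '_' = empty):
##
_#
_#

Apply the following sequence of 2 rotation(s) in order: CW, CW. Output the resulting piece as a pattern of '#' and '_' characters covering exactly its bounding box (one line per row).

Answer: #_
#_
##

Derivation:
Start:
##
_#
_#
After rotation 1 (CW):
__#
###
After rotation 2 (CW):
#_
#_
##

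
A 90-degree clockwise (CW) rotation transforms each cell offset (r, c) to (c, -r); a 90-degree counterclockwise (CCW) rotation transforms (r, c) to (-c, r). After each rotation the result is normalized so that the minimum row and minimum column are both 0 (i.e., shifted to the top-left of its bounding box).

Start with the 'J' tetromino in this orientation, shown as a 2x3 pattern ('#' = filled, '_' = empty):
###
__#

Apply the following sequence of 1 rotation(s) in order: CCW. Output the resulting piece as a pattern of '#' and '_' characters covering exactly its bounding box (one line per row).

Start:
###
__#
After rotation 1 (CCW):
##
#_
#_

Answer: ##
#_
#_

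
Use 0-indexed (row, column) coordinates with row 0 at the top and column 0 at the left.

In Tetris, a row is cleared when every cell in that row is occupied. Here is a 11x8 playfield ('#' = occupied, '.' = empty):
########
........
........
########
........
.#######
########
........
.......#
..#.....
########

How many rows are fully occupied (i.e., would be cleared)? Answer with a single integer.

Answer: 4

Derivation:
Check each row:
  row 0: 0 empty cells -> FULL (clear)
  row 1: 8 empty cells -> not full
  row 2: 8 empty cells -> not full
  row 3: 0 empty cells -> FULL (clear)
  row 4: 8 empty cells -> not full
  row 5: 1 empty cell -> not full
  row 6: 0 empty cells -> FULL (clear)
  row 7: 8 empty cells -> not full
  row 8: 7 empty cells -> not full
  row 9: 7 empty cells -> not full
  row 10: 0 empty cells -> FULL (clear)
Total rows cleared: 4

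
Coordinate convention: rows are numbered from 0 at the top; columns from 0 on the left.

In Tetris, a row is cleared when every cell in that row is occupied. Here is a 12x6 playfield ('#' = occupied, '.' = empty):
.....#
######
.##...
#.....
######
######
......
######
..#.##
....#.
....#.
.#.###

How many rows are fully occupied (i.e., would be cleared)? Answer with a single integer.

Answer: 4

Derivation:
Check each row:
  row 0: 5 empty cells -> not full
  row 1: 0 empty cells -> FULL (clear)
  row 2: 4 empty cells -> not full
  row 3: 5 empty cells -> not full
  row 4: 0 empty cells -> FULL (clear)
  row 5: 0 empty cells -> FULL (clear)
  row 6: 6 empty cells -> not full
  row 7: 0 empty cells -> FULL (clear)
  row 8: 3 empty cells -> not full
  row 9: 5 empty cells -> not full
  row 10: 5 empty cells -> not full
  row 11: 2 empty cells -> not full
Total rows cleared: 4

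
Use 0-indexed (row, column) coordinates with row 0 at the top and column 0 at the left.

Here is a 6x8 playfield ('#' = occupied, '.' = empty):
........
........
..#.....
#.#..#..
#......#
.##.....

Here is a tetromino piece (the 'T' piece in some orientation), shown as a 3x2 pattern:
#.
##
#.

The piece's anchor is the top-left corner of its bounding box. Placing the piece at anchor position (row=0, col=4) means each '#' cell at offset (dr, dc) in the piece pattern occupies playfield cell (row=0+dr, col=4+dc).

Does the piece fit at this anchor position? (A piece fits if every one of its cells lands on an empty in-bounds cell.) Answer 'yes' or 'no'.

Answer: yes

Derivation:
Check each piece cell at anchor (0, 4):
  offset (0,0) -> (0,4): empty -> OK
  offset (1,0) -> (1,4): empty -> OK
  offset (1,1) -> (1,5): empty -> OK
  offset (2,0) -> (2,4): empty -> OK
All cells valid: yes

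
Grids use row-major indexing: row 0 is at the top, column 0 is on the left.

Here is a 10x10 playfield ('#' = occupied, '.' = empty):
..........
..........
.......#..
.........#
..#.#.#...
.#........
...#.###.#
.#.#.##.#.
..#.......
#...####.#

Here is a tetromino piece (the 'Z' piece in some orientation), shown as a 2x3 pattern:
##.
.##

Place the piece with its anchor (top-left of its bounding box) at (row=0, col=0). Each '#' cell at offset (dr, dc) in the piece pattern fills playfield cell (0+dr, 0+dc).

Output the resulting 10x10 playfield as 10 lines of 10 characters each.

Answer: ##........
.##.......
.......#..
.........#
..#.#.#...
.#........
...#.###.#
.#.#.##.#.
..#.......
#...####.#

Derivation:
Fill (0+0,0+0) = (0,0)
Fill (0+0,0+1) = (0,1)
Fill (0+1,0+1) = (1,1)
Fill (0+1,0+2) = (1,2)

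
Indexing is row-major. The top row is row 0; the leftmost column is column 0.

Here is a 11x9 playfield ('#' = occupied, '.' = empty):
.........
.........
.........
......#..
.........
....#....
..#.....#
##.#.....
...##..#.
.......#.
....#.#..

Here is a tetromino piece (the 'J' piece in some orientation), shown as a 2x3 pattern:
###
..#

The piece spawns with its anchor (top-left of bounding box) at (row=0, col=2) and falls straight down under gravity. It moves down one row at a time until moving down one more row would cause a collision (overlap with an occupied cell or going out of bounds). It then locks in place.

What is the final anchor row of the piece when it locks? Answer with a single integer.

Answer: 3

Derivation:
Spawn at (row=0, col=2). Try each row:
  row 0: fits
  row 1: fits
  row 2: fits
  row 3: fits
  row 4: blocked -> lock at row 3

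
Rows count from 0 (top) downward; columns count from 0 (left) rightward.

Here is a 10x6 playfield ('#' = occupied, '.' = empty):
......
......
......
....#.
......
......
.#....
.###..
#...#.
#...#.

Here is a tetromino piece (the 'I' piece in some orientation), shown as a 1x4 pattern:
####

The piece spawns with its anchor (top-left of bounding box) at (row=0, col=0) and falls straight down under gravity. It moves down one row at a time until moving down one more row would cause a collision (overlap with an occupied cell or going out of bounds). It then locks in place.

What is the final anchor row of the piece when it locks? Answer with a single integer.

Answer: 5

Derivation:
Spawn at (row=0, col=0). Try each row:
  row 0: fits
  row 1: fits
  row 2: fits
  row 3: fits
  row 4: fits
  row 5: fits
  row 6: blocked -> lock at row 5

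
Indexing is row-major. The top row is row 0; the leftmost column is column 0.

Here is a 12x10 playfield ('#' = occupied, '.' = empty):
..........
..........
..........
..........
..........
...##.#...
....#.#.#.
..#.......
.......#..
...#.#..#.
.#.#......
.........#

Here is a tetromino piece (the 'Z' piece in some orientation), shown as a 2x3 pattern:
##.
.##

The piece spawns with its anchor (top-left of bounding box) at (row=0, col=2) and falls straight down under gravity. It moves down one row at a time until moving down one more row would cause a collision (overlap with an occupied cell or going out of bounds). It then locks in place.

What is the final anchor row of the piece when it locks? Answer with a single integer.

Answer: 3

Derivation:
Spawn at (row=0, col=2). Try each row:
  row 0: fits
  row 1: fits
  row 2: fits
  row 3: fits
  row 4: blocked -> lock at row 3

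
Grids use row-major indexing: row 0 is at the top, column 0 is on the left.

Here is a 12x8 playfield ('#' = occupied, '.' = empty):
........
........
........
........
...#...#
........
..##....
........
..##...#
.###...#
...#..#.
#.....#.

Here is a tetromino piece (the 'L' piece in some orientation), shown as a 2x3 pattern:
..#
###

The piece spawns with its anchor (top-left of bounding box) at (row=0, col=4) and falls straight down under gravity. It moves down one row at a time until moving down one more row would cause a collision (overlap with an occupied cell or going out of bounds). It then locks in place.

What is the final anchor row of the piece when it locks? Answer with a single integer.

Answer: 8

Derivation:
Spawn at (row=0, col=4). Try each row:
  row 0: fits
  row 1: fits
  row 2: fits
  row 3: fits
  row 4: fits
  row 5: fits
  row 6: fits
  row 7: fits
  row 8: fits
  row 9: blocked -> lock at row 8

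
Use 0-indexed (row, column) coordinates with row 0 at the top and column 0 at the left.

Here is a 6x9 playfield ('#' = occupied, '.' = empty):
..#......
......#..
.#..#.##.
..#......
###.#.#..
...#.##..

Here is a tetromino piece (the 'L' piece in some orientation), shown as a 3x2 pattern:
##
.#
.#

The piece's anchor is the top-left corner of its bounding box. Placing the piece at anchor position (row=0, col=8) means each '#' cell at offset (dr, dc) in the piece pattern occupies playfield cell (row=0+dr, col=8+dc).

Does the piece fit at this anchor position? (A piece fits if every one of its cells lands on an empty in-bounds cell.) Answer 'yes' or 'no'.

Answer: no

Derivation:
Check each piece cell at anchor (0, 8):
  offset (0,0) -> (0,8): empty -> OK
  offset (0,1) -> (0,9): out of bounds -> FAIL
  offset (1,1) -> (1,9): out of bounds -> FAIL
  offset (2,1) -> (2,9): out of bounds -> FAIL
All cells valid: no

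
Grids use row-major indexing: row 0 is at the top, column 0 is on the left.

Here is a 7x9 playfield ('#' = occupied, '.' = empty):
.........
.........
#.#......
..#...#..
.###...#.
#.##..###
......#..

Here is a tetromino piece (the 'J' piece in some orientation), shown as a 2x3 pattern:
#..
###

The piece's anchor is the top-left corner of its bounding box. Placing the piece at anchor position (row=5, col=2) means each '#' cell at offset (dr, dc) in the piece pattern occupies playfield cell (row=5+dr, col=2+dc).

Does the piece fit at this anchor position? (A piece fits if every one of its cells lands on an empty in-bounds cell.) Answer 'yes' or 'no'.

Check each piece cell at anchor (5, 2):
  offset (0,0) -> (5,2): occupied ('#') -> FAIL
  offset (1,0) -> (6,2): empty -> OK
  offset (1,1) -> (6,3): empty -> OK
  offset (1,2) -> (6,4): empty -> OK
All cells valid: no

Answer: no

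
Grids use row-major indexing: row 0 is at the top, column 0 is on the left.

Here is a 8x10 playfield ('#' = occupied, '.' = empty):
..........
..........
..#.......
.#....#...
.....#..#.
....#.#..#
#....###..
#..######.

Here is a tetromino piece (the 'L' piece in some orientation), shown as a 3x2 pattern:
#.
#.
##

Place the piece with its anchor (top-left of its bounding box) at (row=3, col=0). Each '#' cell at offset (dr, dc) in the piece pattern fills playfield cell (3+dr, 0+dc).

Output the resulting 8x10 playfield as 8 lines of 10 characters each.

Fill (3+0,0+0) = (3,0)
Fill (3+1,0+0) = (4,0)
Fill (3+2,0+0) = (5,0)
Fill (3+2,0+1) = (5,1)

Answer: ..........
..........
..#.......
##....#...
#....#..#.
##..#.#..#
#....###..
#..######.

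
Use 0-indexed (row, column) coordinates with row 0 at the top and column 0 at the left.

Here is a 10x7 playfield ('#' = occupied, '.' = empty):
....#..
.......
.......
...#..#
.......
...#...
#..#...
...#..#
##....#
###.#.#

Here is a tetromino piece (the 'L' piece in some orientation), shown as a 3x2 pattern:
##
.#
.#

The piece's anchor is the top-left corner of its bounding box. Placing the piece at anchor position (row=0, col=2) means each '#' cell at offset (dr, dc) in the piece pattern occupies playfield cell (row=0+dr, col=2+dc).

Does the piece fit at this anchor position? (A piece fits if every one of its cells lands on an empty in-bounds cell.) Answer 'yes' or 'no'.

Answer: yes

Derivation:
Check each piece cell at anchor (0, 2):
  offset (0,0) -> (0,2): empty -> OK
  offset (0,1) -> (0,3): empty -> OK
  offset (1,1) -> (1,3): empty -> OK
  offset (2,1) -> (2,3): empty -> OK
All cells valid: yes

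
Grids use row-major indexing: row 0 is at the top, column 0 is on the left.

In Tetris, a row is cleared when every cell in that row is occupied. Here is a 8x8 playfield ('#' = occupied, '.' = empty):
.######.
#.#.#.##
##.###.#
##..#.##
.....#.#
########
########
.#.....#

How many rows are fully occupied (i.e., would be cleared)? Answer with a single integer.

Check each row:
  row 0: 2 empty cells -> not full
  row 1: 3 empty cells -> not full
  row 2: 2 empty cells -> not full
  row 3: 3 empty cells -> not full
  row 4: 6 empty cells -> not full
  row 5: 0 empty cells -> FULL (clear)
  row 6: 0 empty cells -> FULL (clear)
  row 7: 6 empty cells -> not full
Total rows cleared: 2

Answer: 2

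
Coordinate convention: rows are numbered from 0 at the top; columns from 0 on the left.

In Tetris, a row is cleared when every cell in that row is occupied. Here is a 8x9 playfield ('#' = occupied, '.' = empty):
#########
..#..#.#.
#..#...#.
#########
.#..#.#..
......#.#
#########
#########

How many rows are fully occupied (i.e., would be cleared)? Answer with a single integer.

Check each row:
  row 0: 0 empty cells -> FULL (clear)
  row 1: 6 empty cells -> not full
  row 2: 6 empty cells -> not full
  row 3: 0 empty cells -> FULL (clear)
  row 4: 6 empty cells -> not full
  row 5: 7 empty cells -> not full
  row 6: 0 empty cells -> FULL (clear)
  row 7: 0 empty cells -> FULL (clear)
Total rows cleared: 4

Answer: 4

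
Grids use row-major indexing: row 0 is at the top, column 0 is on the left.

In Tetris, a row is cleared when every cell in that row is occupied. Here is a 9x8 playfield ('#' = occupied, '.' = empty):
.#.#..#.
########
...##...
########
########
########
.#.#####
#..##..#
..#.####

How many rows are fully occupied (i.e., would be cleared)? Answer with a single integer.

Answer: 4

Derivation:
Check each row:
  row 0: 5 empty cells -> not full
  row 1: 0 empty cells -> FULL (clear)
  row 2: 6 empty cells -> not full
  row 3: 0 empty cells -> FULL (clear)
  row 4: 0 empty cells -> FULL (clear)
  row 5: 0 empty cells -> FULL (clear)
  row 6: 2 empty cells -> not full
  row 7: 4 empty cells -> not full
  row 8: 3 empty cells -> not full
Total rows cleared: 4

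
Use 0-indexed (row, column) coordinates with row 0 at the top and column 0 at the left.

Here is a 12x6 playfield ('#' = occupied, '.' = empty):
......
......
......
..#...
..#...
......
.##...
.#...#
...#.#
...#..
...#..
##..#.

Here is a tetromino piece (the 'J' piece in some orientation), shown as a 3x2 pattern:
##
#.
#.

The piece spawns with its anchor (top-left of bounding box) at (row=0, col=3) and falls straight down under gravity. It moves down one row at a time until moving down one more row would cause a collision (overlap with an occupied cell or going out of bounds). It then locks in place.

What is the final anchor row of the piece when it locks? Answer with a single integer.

Spawn at (row=0, col=3). Try each row:
  row 0: fits
  row 1: fits
  row 2: fits
  row 3: fits
  row 4: fits
  row 5: fits
  row 6: blocked -> lock at row 5

Answer: 5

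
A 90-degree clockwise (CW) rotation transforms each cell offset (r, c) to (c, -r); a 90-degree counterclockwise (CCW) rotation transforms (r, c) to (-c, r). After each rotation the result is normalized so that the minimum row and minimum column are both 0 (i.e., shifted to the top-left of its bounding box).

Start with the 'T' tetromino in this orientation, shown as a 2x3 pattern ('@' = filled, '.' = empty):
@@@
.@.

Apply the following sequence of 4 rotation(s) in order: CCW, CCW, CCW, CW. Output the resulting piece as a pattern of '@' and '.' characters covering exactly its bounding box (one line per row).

Answer: .@.
@@@

Derivation:
Start:
@@@
.@.
After rotation 1 (CCW):
@.
@@
@.
After rotation 2 (CCW):
.@.
@@@
After rotation 3 (CCW):
.@
@@
.@
After rotation 4 (CW):
.@.
@@@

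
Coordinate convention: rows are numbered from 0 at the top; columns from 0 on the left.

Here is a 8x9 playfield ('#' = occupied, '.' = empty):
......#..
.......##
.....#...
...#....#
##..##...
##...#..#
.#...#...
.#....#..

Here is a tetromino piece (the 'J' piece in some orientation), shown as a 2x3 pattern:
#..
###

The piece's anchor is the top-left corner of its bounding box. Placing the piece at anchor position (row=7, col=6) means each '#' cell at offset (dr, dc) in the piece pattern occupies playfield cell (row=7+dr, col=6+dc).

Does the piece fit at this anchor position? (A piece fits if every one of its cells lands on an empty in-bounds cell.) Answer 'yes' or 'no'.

Answer: no

Derivation:
Check each piece cell at anchor (7, 6):
  offset (0,0) -> (7,6): occupied ('#') -> FAIL
  offset (1,0) -> (8,6): out of bounds -> FAIL
  offset (1,1) -> (8,7): out of bounds -> FAIL
  offset (1,2) -> (8,8): out of bounds -> FAIL
All cells valid: no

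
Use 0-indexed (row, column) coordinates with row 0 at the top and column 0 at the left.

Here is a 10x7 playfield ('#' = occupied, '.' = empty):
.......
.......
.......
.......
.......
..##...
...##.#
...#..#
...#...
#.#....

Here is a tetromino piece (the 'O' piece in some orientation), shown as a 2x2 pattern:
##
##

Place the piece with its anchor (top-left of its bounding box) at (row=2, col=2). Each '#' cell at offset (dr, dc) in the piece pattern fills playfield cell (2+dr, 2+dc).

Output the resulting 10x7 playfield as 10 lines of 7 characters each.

Fill (2+0,2+0) = (2,2)
Fill (2+0,2+1) = (2,3)
Fill (2+1,2+0) = (3,2)
Fill (2+1,2+1) = (3,3)

Answer: .......
.......
..##...
..##...
.......
..##...
...##.#
...#..#
...#...
#.#....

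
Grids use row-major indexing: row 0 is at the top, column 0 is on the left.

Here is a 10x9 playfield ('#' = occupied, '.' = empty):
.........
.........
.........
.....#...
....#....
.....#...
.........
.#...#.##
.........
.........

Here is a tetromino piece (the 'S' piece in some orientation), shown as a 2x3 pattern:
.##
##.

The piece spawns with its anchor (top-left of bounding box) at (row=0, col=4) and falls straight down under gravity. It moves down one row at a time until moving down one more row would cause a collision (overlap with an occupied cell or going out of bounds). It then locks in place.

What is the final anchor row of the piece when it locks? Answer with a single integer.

Spawn at (row=0, col=4). Try each row:
  row 0: fits
  row 1: fits
  row 2: blocked -> lock at row 1

Answer: 1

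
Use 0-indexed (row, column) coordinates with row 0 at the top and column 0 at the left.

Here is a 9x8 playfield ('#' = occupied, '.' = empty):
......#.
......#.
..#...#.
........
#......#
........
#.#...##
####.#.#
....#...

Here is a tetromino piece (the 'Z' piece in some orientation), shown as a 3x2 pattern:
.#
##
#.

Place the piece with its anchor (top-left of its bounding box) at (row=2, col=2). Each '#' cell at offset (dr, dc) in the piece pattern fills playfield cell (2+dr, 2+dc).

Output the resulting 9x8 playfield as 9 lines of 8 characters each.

Answer: ......#.
......#.
..##..#.
..##....
#.#....#
........
#.#...##
####.#.#
....#...

Derivation:
Fill (2+0,2+1) = (2,3)
Fill (2+1,2+0) = (3,2)
Fill (2+1,2+1) = (3,3)
Fill (2+2,2+0) = (4,2)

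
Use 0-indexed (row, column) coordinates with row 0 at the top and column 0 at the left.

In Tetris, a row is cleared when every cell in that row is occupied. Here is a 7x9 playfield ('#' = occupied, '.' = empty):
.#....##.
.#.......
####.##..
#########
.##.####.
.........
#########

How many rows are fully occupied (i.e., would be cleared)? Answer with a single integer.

Answer: 2

Derivation:
Check each row:
  row 0: 6 empty cells -> not full
  row 1: 8 empty cells -> not full
  row 2: 3 empty cells -> not full
  row 3: 0 empty cells -> FULL (clear)
  row 4: 3 empty cells -> not full
  row 5: 9 empty cells -> not full
  row 6: 0 empty cells -> FULL (clear)
Total rows cleared: 2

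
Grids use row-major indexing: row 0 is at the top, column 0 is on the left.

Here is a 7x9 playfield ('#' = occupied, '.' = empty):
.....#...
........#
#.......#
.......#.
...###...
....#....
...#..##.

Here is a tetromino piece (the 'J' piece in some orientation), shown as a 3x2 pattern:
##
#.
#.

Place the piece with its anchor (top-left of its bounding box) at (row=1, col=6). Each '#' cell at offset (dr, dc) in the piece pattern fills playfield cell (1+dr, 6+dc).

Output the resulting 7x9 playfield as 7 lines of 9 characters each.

Answer: .....#...
......###
#.....#.#
......##.
...###...
....#....
...#..##.

Derivation:
Fill (1+0,6+0) = (1,6)
Fill (1+0,6+1) = (1,7)
Fill (1+1,6+0) = (2,6)
Fill (1+2,6+0) = (3,6)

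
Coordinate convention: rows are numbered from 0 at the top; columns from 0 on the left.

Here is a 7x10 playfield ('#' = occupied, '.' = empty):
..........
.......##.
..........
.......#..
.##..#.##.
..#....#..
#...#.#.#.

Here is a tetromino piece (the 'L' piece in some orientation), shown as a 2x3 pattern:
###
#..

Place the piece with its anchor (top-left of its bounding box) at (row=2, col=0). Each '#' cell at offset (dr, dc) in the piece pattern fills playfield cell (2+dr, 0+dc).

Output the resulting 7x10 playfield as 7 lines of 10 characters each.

Fill (2+0,0+0) = (2,0)
Fill (2+0,0+1) = (2,1)
Fill (2+0,0+2) = (2,2)
Fill (2+1,0+0) = (3,0)

Answer: ..........
.......##.
###.......
#......#..
.##..#.##.
..#....#..
#...#.#.#.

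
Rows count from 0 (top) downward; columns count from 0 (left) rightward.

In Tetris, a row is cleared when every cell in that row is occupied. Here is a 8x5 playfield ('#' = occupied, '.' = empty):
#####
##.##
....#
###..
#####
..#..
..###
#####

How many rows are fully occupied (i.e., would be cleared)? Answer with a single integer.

Check each row:
  row 0: 0 empty cells -> FULL (clear)
  row 1: 1 empty cell -> not full
  row 2: 4 empty cells -> not full
  row 3: 2 empty cells -> not full
  row 4: 0 empty cells -> FULL (clear)
  row 5: 4 empty cells -> not full
  row 6: 2 empty cells -> not full
  row 7: 0 empty cells -> FULL (clear)
Total rows cleared: 3

Answer: 3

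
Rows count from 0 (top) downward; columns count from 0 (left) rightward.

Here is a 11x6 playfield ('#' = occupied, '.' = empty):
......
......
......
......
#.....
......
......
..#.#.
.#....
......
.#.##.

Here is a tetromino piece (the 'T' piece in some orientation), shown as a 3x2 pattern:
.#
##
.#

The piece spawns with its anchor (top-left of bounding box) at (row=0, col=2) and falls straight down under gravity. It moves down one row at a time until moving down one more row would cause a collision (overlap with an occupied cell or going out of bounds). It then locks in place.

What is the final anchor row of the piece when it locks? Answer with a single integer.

Spawn at (row=0, col=2). Try each row:
  row 0: fits
  row 1: fits
  row 2: fits
  row 3: fits
  row 4: fits
  row 5: fits
  row 6: blocked -> lock at row 5

Answer: 5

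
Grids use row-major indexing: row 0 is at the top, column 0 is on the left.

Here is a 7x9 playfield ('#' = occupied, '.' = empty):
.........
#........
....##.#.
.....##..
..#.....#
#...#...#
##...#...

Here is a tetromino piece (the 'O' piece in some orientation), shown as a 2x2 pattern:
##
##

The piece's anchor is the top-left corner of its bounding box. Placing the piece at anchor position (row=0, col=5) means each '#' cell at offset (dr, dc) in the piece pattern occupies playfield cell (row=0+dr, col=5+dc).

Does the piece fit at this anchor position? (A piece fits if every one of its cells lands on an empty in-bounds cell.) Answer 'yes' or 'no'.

Check each piece cell at anchor (0, 5):
  offset (0,0) -> (0,5): empty -> OK
  offset (0,1) -> (0,6): empty -> OK
  offset (1,0) -> (1,5): empty -> OK
  offset (1,1) -> (1,6): empty -> OK
All cells valid: yes

Answer: yes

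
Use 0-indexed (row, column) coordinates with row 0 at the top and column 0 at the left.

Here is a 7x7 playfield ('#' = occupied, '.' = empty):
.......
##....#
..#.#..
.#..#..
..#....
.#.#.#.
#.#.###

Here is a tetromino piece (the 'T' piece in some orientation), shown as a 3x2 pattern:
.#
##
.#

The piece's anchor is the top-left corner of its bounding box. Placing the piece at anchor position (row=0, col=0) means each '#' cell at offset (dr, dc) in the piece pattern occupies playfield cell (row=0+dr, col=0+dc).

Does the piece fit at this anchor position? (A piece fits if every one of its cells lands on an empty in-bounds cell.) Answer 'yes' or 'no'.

Answer: no

Derivation:
Check each piece cell at anchor (0, 0):
  offset (0,1) -> (0,1): empty -> OK
  offset (1,0) -> (1,0): occupied ('#') -> FAIL
  offset (1,1) -> (1,1): occupied ('#') -> FAIL
  offset (2,1) -> (2,1): empty -> OK
All cells valid: no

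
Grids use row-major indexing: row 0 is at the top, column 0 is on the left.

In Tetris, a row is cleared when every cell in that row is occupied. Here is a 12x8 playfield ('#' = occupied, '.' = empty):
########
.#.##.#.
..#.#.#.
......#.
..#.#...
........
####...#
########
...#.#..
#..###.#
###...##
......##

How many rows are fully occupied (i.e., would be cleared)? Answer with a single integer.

Answer: 2

Derivation:
Check each row:
  row 0: 0 empty cells -> FULL (clear)
  row 1: 4 empty cells -> not full
  row 2: 5 empty cells -> not full
  row 3: 7 empty cells -> not full
  row 4: 6 empty cells -> not full
  row 5: 8 empty cells -> not full
  row 6: 3 empty cells -> not full
  row 7: 0 empty cells -> FULL (clear)
  row 8: 6 empty cells -> not full
  row 9: 3 empty cells -> not full
  row 10: 3 empty cells -> not full
  row 11: 6 empty cells -> not full
Total rows cleared: 2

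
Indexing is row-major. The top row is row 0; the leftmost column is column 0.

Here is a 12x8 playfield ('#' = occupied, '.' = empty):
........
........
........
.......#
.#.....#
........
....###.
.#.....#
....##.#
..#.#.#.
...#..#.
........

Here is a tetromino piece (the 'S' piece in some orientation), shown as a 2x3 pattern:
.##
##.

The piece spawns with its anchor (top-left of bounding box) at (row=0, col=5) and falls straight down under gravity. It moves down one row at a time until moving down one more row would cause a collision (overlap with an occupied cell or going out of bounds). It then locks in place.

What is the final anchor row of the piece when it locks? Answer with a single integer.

Answer: 2

Derivation:
Spawn at (row=0, col=5). Try each row:
  row 0: fits
  row 1: fits
  row 2: fits
  row 3: blocked -> lock at row 2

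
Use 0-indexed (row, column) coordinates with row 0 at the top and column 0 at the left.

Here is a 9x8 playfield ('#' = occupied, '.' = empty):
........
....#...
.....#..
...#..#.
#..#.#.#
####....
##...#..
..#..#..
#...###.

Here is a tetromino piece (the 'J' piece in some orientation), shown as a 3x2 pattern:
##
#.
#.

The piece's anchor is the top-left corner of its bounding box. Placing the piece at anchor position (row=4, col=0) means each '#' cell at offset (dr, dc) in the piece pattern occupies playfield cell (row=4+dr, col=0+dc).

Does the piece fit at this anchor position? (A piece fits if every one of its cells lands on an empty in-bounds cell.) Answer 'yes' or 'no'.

Check each piece cell at anchor (4, 0):
  offset (0,0) -> (4,0): occupied ('#') -> FAIL
  offset (0,1) -> (4,1): empty -> OK
  offset (1,0) -> (5,0): occupied ('#') -> FAIL
  offset (2,0) -> (6,0): occupied ('#') -> FAIL
All cells valid: no

Answer: no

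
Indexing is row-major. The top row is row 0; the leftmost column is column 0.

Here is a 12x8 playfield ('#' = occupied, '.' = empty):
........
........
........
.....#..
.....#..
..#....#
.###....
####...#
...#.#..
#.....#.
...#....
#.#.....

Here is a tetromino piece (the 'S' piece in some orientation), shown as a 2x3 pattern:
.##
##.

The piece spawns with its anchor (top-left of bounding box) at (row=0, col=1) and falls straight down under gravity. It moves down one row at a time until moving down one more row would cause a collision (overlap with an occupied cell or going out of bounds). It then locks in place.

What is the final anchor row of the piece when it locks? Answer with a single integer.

Answer: 3

Derivation:
Spawn at (row=0, col=1). Try each row:
  row 0: fits
  row 1: fits
  row 2: fits
  row 3: fits
  row 4: blocked -> lock at row 3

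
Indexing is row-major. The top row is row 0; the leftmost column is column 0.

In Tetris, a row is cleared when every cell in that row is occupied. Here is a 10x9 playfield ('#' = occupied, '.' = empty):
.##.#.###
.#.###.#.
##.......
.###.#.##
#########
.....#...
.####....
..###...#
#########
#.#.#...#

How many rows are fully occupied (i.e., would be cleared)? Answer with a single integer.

Answer: 2

Derivation:
Check each row:
  row 0: 3 empty cells -> not full
  row 1: 4 empty cells -> not full
  row 2: 7 empty cells -> not full
  row 3: 3 empty cells -> not full
  row 4: 0 empty cells -> FULL (clear)
  row 5: 8 empty cells -> not full
  row 6: 5 empty cells -> not full
  row 7: 5 empty cells -> not full
  row 8: 0 empty cells -> FULL (clear)
  row 9: 5 empty cells -> not full
Total rows cleared: 2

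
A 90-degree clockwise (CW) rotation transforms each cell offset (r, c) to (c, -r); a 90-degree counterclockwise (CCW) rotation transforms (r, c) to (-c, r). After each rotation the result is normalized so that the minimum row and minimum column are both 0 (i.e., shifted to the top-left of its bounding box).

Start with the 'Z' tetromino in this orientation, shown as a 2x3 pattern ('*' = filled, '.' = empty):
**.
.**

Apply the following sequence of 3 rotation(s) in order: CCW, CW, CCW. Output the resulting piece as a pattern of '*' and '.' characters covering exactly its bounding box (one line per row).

Answer: .*
**
*.

Derivation:
Start:
**.
.**
After rotation 1 (CCW):
.*
**
*.
After rotation 2 (CW):
**.
.**
After rotation 3 (CCW):
.*
**
*.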